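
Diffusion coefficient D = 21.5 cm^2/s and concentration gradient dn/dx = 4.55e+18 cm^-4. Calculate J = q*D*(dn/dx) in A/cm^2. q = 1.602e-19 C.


Step 1: J = q * D * (dn/dx)
Step 2: J = 1.602e-19 * 21.5 * 4.55e+18
Step 3: J = 1.57e+01 A/cm^2

1.57e+01


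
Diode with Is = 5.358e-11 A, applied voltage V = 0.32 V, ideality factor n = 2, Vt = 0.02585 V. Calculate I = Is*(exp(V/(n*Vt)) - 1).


Step 1: V/(n*Vt) = 0.32/(2*0.02585) = 6.1896
Step 2: exp(6.1896) = 4.8765e+02
Step 3: I = 5.358e-11 * (4.8765e+02 - 1) = 2.61e-08 A

2.61e-08


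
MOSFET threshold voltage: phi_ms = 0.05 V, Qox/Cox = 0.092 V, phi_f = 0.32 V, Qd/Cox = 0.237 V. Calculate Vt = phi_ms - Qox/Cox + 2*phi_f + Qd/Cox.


Step 1: Vt = phi_ms - Qox/Cox + 2*phi_f + Qd/Cox
Step 2: Vt = 0.05 - 0.092 + 2*0.32 + 0.237
Step 3: Vt = 0.05 - 0.092 + 0.64 + 0.237
Step 4: Vt = 0.835 V

0.835


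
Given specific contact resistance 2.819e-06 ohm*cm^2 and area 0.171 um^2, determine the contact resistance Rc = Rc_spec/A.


Step 1: Convert area to cm^2: 0.171 um^2 = 1.7100e-09 cm^2
Step 2: Rc = Rc_spec / A = 2.819e-06 / 1.7100e-09
Step 3: Rc = 1.65e+03 ohms

1.65e+03


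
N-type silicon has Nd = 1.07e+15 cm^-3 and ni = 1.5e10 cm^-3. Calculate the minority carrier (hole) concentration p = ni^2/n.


Step 1: Since Nd >> ni, n ≈ Nd = 1.07e+15 cm^-3
Step 2: p = ni^2 / n = (1.5e10)^2 / 1.07e+15
Step 3: p = 2.25e20 / 1.07e+15 = 2.10e+05 cm^-3

2.10e+05


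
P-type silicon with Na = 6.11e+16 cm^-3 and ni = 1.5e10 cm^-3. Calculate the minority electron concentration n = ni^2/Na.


Step 1: Majority hole concentration p ≈ Na = 6.11e+16 cm^-3
Step 2: n = ni^2 / Na = (1.5e10)^2 / 6.11e+16
Step 3: n = 3.68e+03 cm^-3

3.68e+03


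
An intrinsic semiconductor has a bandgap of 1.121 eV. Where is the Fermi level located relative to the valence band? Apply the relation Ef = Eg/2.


Step 1: For an intrinsic semiconductor, the Fermi level sits at midgap.
Step 2: Ef = Eg / 2 = 1.121 / 2 = 0.5605 eV

0.5605


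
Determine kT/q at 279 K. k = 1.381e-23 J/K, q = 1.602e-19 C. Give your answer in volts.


Step 1: kT = 1.381e-23 * 279 = 3.85299e-21 J
Step 2: Vt = kT/q = 3.85299e-21 / 1.602e-19
Step 3: Vt = 0.02405 V

0.02405


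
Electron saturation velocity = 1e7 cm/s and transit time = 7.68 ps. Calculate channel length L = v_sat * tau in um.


Step 1: tau in seconds = 7.68 ps * 1e-12 = 7.6800e-12 s
Step 2: L = v_sat * tau = 1e7 * 7.6800e-12 = 7.6800e-05 cm
Step 3: L in um = 7.6800e-05 * 1e4 = 0.768 um

0.768


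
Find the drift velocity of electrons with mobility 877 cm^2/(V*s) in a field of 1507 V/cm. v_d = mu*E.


Step 1: v_d = mu * E
Step 2: v_d = 877 * 1507 = 1321639
Step 3: v_d = 1.32e+06 cm/s

1.32e+06


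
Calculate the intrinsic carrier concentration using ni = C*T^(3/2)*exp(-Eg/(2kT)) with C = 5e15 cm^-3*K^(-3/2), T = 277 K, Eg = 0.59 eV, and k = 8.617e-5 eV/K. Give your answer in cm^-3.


Step 1: Compute kT = 8.617e-5 * 277 = 0.02386909 eV
Step 2: Exponent = -Eg/(2kT) = -0.59/(2*0.02386909) = -12.35908
Step 3: T^(3/2) = 277^1.5 = 4610.20
Step 4: ni = 5e15 * 4610.20 * exp(-12.35908) = 9.89e+13 cm^-3

9.89e+13


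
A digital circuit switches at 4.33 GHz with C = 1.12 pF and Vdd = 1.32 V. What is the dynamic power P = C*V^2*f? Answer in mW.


Step 1: V^2 = 1.32^2 = 1.7424 V^2
Step 2: P = C*V^2*f = 1.12e-12 F * 1.7424 * 4.33e9 Hz
Step 3: P = 8.44994304e-03 W
Step 4: P = 8.45 mW

8.45


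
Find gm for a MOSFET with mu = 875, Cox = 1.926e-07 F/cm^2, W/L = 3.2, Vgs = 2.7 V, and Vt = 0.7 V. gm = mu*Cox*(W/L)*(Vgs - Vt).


Step 1: Vov = Vgs - Vt = 2.7 - 0.7 = 2.0 V
Step 2: gm = mu * Cox * (W/L) * Vov
Step 3: gm = 875 * 1.926e-07 * 3.2 * 2.0 = 1.08e-03 S

1.08e-03


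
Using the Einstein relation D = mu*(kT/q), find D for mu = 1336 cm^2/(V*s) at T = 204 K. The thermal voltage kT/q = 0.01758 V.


Step 1: D = mu * (kT/q)
Step 2: D = 1336 * 0.01758
Step 3: D = 23.49 cm^2/s

23.49


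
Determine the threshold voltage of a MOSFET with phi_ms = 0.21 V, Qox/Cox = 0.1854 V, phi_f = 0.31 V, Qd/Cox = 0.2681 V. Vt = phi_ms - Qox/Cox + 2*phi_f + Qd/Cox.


Step 1: Vt = phi_ms - Qox/Cox + 2*phi_f + Qd/Cox
Step 2: Vt = 0.21 - 0.1854 + 2*0.31 + 0.2681
Step 3: Vt = 0.21 - 0.1854 + 0.62 + 0.2681
Step 4: Vt = 0.9127 V

0.9127


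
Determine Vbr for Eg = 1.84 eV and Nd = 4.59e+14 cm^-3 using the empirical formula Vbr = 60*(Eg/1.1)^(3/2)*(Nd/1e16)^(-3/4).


Step 1: Eg/1.1 = 1.84/1.1 = 1.672727
Step 2: (Eg/1.1)^1.5 = 1.672727^1.5 = 2.163404
Step 3: (Nd/1e16)^(-0.75) = (0.0459)^(-0.75) = 10.084178
Step 4: Vbr = 60 * 2.163404 * 10.084178 = 1309.0 V

1309.0


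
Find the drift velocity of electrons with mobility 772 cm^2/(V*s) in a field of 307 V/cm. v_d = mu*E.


Step 1: v_d = mu * E
Step 2: v_d = 772 * 307 = 237004
Step 3: v_d = 2.37e+05 cm/s

2.37e+05


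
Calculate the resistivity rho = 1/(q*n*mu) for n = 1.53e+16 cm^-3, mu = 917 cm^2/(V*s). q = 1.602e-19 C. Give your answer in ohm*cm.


Step 1: sigma = q * n * mu = 1.602e-19 * 1.53e+16 * 917 = 2.24762e+00 S/cm
Step 2: rho = 1 / sigma = 1 / 2.24762e+00 = 0.4449 ohm*cm

0.4449


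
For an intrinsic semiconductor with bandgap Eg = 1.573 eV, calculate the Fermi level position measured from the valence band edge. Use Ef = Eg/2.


Step 1: For an intrinsic semiconductor, the Fermi level sits at midgap.
Step 2: Ef = Eg / 2 = 1.573 / 2 = 0.7865 eV

0.7865


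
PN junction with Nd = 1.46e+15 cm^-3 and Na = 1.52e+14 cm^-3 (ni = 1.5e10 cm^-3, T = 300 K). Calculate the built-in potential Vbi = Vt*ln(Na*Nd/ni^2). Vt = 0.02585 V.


Step 1: Compute Na*Nd/ni^2 = 1.52e+14 * 1.46e+15 / (1.5e10)^2 = 9.8631e+08
Step 2: ln(9.8631e+08) = 20.7095
Step 3: Vbi = 0.02585 * 20.7095 = 0.535 V

0.535


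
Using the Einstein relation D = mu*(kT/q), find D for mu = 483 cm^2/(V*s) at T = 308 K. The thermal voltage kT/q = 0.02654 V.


Step 1: D = mu * (kT/q)
Step 2: D = 483 * 0.02654
Step 3: D = 12.82 cm^2/s

12.82


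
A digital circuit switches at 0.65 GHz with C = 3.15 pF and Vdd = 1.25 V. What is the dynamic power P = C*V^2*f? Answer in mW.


Step 1: V^2 = 1.25^2 = 1.5625 V^2
Step 2: P = C*V^2*f = 3.15e-12 F * 1.5625 * 0.65e9 Hz
Step 3: P = 3.19921875e-03 W
Step 4: P = 3.199 mW

3.199


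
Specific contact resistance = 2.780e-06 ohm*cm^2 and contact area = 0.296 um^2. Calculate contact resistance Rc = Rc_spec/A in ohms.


Step 1: Convert area to cm^2: 0.296 um^2 = 2.9600e-09 cm^2
Step 2: Rc = Rc_spec / A = 2.780e-06 / 2.9600e-09
Step 3: Rc = 9.39e+02 ohms

9.39e+02


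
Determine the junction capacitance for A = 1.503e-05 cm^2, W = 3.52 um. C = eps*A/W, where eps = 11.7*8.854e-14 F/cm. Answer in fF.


Step 1: eps_Si = 11.7 * 8.854e-14 = 1.035918e-12 F/cm
Step 2: W in cm = 3.52 * 1e-4 = 3.52e-04 cm
Step 3: C = 1.035918e-12 * 1.503e-05 / 3.52e-04 = 4.423252e-14 F
Step 4: C = 44.23 fF

44.23


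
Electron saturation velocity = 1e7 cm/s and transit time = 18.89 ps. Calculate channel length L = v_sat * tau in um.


Step 1: tau in seconds = 18.89 ps * 1e-12 = 1.8890e-11 s
Step 2: L = v_sat * tau = 1e7 * 1.8890e-11 = 1.8890e-04 cm
Step 3: L in um = 1.8890e-04 * 1e4 = 1.889 um

1.889


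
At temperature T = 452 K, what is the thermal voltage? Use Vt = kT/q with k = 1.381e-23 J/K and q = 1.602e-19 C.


Step 1: kT = 1.381e-23 * 452 = 6.24212e-21 J
Step 2: Vt = kT/q = 6.24212e-21 / 1.602e-19
Step 3: Vt = 0.03896 V

0.03896


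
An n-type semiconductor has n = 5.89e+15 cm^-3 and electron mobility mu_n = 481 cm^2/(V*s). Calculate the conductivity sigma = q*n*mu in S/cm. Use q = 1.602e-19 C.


Step 1: sigma = q * n * mu
Step 2: sigma = 1.602e-19 * 5.89e+15 * 481
Step 3: sigma = 4.539e-01 S/cm

4.539e-01


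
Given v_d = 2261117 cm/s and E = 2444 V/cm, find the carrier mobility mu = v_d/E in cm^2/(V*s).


Step 1: mu = v_d / E
Step 2: mu = 2261117 / 2444
Step 3: mu = 925.17 cm^2/(V*s)

925.17


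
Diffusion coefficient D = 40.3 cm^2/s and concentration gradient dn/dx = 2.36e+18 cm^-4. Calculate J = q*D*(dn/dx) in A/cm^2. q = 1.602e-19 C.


Step 1: J = q * D * (dn/dx)
Step 2: J = 1.602e-19 * 40.3 * 2.36e+18
Step 3: J = 1.52e+01 A/cm^2

1.52e+01


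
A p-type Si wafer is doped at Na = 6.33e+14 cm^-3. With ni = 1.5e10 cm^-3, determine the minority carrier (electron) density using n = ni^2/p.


Step 1: Majority hole concentration p ≈ Na = 6.33e+14 cm^-3
Step 2: n = ni^2 / Na = (1.5e10)^2 / 6.33e+14
Step 3: n = 3.55e+05 cm^-3

3.55e+05


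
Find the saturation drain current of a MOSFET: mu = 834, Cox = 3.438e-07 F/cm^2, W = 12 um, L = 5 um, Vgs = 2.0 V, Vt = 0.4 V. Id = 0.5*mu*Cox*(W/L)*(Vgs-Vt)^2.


Step 1: Overdrive voltage Vov = Vgs - Vt = 2.0 - 0.4 = 1.6 V
Step 2: W/L = 12/5 = 2.4
Step 3: Id = 0.5 * 834 * 3.438e-07 * 2.4 * 1.6^2
Step 4: Id = 8.81e-04 A

8.81e-04


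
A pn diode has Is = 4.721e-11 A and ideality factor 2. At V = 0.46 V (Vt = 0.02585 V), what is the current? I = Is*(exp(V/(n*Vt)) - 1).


Step 1: V/(n*Vt) = 0.46/(2*0.02585) = 8.8975
Step 2: exp(8.8975) = 7.3137e+03
Step 3: I = 4.721e-11 * (7.3137e+03 - 1) = 3.45e-07 A

3.45e-07


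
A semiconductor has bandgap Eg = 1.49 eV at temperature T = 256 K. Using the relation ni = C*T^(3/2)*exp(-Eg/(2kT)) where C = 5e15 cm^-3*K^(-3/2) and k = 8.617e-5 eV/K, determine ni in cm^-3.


Step 1: Compute kT = 8.617e-5 * 256 = 0.02205952 eV
Step 2: Exponent = -Eg/(2kT) = -1.49/(2*0.02205952) = -33.77227
Step 3: T^(3/2) = 256^1.5 = 4096.00
Step 4: ni = 5e15 * 4096.00 * exp(-33.77227) = 4.41e+04 cm^-3

4.41e+04


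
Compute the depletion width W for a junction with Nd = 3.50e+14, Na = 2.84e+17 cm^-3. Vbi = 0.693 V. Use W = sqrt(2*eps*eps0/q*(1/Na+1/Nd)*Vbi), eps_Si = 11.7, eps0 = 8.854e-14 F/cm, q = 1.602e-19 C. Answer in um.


Step 1: 1/Na + 1/Nd = 1/2.84e+17 + 1/3.50e+14 = 2.86066e-15
Step 2: 2*eps*eps0/q = 2*11.7*8.854e-14/1.602e-19 = 1.293281e+07
Step 3: W^2 = 1.293281e+07 * 2.86066e-15 * 0.693 = 2.56385e-08
Step 4: W = sqrt(2.56385e-08) = 1.601e-04 cm = 1.601 um

1.601


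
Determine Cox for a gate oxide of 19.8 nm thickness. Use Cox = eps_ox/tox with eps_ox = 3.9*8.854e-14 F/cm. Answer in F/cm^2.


Step 1: eps_ox = 3.9 * 8.854e-14 = 3.45306e-13 F/cm
Step 2: tox in cm = 19.8 nm * 1e-7 = 1.9800e-06 cm
Step 3: Cox = 3.45306e-13 / 1.9800e-06 = 1.74e-07 F/cm^2

1.74e-07


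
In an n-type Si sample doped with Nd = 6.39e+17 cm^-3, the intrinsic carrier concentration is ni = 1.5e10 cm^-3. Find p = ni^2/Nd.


Step 1: Since Nd >> ni, n ≈ Nd = 6.39e+17 cm^-3
Step 2: p = ni^2 / n = (1.5e10)^2 / 6.39e+17
Step 3: p = 2.25e20 / 6.39e+17 = 3.52e+02 cm^-3

3.52e+02


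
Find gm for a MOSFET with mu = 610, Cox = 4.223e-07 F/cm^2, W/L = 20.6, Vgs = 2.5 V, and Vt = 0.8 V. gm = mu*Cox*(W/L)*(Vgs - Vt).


Step 1: Vov = Vgs - Vt = 2.5 - 0.8 = 1.7 V
Step 2: gm = mu * Cox * (W/L) * Vov
Step 3: gm = 610 * 4.223e-07 * 20.6 * 1.7 = 9.02e-03 S

9.02e-03


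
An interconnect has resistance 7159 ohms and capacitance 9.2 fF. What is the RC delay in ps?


Step 1: tau = R * C
Step 2: tau = 7159 * 9.2 fF = 7159 * 9.2e-15 F
Step 3: tau = 6.58628e-11 s = 65.8628 ps

65.8628


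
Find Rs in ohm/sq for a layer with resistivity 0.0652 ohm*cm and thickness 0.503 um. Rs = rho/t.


Step 1: Convert thickness to cm: t = 0.503 um = 5.0300e-05 cm
Step 2: Rs = rho / t = 0.0652 / 5.0300e-05
Step 3: Rs = 1296.2 ohm/sq

1296.2


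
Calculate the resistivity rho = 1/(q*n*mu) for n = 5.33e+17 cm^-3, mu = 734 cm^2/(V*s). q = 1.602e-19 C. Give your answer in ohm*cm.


Step 1: sigma = q * n * mu = 1.602e-19 * 5.33e+17 * 734 = 6.26738e+01 S/cm
Step 2: rho = 1 / sigma = 1 / 6.26738e+01 = 0.01596 ohm*cm

0.01596


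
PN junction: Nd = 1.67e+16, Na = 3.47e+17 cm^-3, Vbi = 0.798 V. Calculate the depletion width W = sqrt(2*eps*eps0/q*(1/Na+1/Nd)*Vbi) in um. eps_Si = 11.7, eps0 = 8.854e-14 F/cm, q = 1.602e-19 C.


Step 1: 1/Na + 1/Nd = 1/3.47e+17 + 1/1.67e+16 = 6.27621e-17
Step 2: 2*eps*eps0/q = 2*11.7*8.854e-14/1.602e-19 = 1.293281e+07
Step 3: W^2 = 1.293281e+07 * 6.27621e-17 * 0.798 = 6.47729e-10
Step 4: W = sqrt(6.47729e-10) = 2.545e-05 cm = 0.2545 um

0.2545


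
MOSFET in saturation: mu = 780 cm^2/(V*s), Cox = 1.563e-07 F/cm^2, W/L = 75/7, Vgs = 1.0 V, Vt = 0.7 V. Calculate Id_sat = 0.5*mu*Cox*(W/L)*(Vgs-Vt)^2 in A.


Step 1: Overdrive voltage Vov = Vgs - Vt = 1.0 - 0.7 = 0.3 V
Step 2: W/L = 75/7 = 10.7143
Step 3: Id = 0.5 * 780 * 1.563e-07 * 10.7143 * 0.3^2
Step 4: Id = 5.88e-05 A

5.88e-05


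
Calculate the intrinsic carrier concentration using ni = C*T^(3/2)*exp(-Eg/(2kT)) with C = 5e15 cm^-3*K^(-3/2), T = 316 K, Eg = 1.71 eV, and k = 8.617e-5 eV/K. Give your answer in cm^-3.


Step 1: Compute kT = 8.617e-5 * 316 = 0.02722972 eV
Step 2: Exponent = -Eg/(2kT) = -1.71/(2*0.02722972) = -31.39951
Step 3: T^(3/2) = 316^1.5 = 5617.34
Step 4: ni = 5e15 * 5617.34 * exp(-31.39951) = 6.48e+05 cm^-3

6.48e+05


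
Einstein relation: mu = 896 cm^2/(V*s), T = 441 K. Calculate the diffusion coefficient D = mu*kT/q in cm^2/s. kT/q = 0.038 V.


Step 1: D = mu * (kT/q)
Step 2: D = 896 * 0.038
Step 3: D = 34.05 cm^2/s

34.05


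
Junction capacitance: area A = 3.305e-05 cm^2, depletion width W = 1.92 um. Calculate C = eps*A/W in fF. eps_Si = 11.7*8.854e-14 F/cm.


Step 1: eps_Si = 11.7 * 8.854e-14 = 1.035918e-12 F/cm
Step 2: W in cm = 1.92 * 1e-4 = 1.92e-04 cm
Step 3: C = 1.035918e-12 * 3.305e-05 / 1.92e-04 = 1.783182e-13 F
Step 4: C = 178.32 fF

178.32


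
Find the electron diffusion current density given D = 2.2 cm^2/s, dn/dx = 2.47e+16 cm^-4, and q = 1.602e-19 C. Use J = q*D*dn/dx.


Step 1: J = q * D * (dn/dx)
Step 2: J = 1.602e-19 * 2.2 * 2.47e+16
Step 3: J = 8.71e-03 A/cm^2

8.71e-03


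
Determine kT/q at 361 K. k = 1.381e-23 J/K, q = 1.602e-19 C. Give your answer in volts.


Step 1: kT = 1.381e-23 * 361 = 4.98541e-21 J
Step 2: Vt = kT/q = 4.98541e-21 / 1.602e-19
Step 3: Vt = 0.03112 V

0.03112


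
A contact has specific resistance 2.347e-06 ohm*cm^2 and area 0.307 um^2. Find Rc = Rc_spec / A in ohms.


Step 1: Convert area to cm^2: 0.307 um^2 = 3.0700e-09 cm^2
Step 2: Rc = Rc_spec / A = 2.347e-06 / 3.0700e-09
Step 3: Rc = 7.64e+02 ohms

7.64e+02


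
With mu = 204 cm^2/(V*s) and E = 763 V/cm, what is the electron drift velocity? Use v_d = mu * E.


Step 1: v_d = mu * E
Step 2: v_d = 204 * 763 = 155652
Step 3: v_d = 1.56e+05 cm/s

1.56e+05


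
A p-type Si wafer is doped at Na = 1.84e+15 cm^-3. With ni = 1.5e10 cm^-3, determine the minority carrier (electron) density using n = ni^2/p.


Step 1: Majority hole concentration p ≈ Na = 1.84e+15 cm^-3
Step 2: n = ni^2 / Na = (1.5e10)^2 / 1.84e+15
Step 3: n = 1.22e+05 cm^-3

1.22e+05


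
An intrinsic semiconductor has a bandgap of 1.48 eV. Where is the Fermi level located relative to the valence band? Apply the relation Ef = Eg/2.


Step 1: For an intrinsic semiconductor, the Fermi level sits at midgap.
Step 2: Ef = Eg / 2 = 1.48 / 2 = 0.74 eV

0.74


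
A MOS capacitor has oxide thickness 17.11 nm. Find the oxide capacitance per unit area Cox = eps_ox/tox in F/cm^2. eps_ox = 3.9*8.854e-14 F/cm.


Step 1: eps_ox = 3.9 * 8.854e-14 = 3.45306e-13 F/cm
Step 2: tox in cm = 17.11 nm * 1e-7 = 1.7110e-06 cm
Step 3: Cox = 3.45306e-13 / 1.7110e-06 = 2.02e-07 F/cm^2

2.02e-07


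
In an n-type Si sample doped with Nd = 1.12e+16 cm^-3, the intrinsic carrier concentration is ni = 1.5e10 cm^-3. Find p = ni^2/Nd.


Step 1: Since Nd >> ni, n ≈ Nd = 1.12e+16 cm^-3
Step 2: p = ni^2 / n = (1.5e10)^2 / 1.12e+16
Step 3: p = 2.25e20 / 1.12e+16 = 2.01e+04 cm^-3

2.01e+04


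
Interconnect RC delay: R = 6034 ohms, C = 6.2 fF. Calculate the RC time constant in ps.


Step 1: tau = R * C
Step 2: tau = 6034 * 6.2 fF = 6034 * 6.2e-15 F
Step 3: tau = 3.74108e-11 s = 37.4108 ps

37.4108


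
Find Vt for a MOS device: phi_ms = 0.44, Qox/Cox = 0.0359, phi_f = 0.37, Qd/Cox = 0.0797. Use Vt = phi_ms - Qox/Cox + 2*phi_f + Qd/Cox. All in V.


Step 1: Vt = phi_ms - Qox/Cox + 2*phi_f + Qd/Cox
Step 2: Vt = 0.44 - 0.0359 + 2*0.37 + 0.0797
Step 3: Vt = 0.44 - 0.0359 + 0.74 + 0.0797
Step 4: Vt = 1.2238 V

1.2238


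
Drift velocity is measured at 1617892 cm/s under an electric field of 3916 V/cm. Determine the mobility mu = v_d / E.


Step 1: mu = v_d / E
Step 2: mu = 1617892 / 3916
Step 3: mu = 413.15 cm^2/(V*s)

413.15


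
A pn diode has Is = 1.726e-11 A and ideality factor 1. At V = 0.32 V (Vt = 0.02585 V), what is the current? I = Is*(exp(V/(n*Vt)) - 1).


Step 1: V/(n*Vt) = 0.32/(1*0.02585) = 12.3791
Step 2: exp(12.3791) = 2.3778e+05
Step 3: I = 1.726e-11 * (2.3778e+05 - 1) = 4.10e-06 A

4.10e-06


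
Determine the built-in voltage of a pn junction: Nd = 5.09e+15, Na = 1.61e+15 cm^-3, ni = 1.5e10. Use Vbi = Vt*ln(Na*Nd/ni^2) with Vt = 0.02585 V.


Step 1: Compute Na*Nd/ni^2 = 1.61e+15 * 5.09e+15 / (1.5e10)^2 = 3.6422e+10
Step 2: ln(3.6422e+10) = 24.3184
Step 3: Vbi = 0.02585 * 24.3184 = 0.629 V

0.629


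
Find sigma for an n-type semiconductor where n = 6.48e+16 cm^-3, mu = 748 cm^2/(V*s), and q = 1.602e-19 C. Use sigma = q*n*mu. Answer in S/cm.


Step 1: sigma = q * n * mu
Step 2: sigma = 1.602e-19 * 6.48e+16 * 748
Step 3: sigma = 7.765e+00 S/cm

7.765e+00


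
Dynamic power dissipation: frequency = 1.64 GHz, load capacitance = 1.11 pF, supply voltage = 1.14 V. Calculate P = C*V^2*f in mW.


Step 1: V^2 = 1.14^2 = 1.2996 V^2
Step 2: P = C*V^2*f = 1.11e-12 F * 1.2996 * 1.64e9 Hz
Step 3: P = 2.36579184e-03 W
Step 4: P = 2.366 mW

2.366


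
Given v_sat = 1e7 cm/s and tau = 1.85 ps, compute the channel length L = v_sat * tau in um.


Step 1: tau in seconds = 1.85 ps * 1e-12 = 1.8500e-12 s
Step 2: L = v_sat * tau = 1e7 * 1.8500e-12 = 1.8500e-05 cm
Step 3: L in um = 1.8500e-05 * 1e4 = 0.185 um

0.185


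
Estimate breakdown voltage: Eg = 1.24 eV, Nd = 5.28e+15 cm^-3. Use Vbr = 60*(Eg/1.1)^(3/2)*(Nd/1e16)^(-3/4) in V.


Step 1: Eg/1.1 = 1.24/1.1 = 1.127273
Step 2: (Eg/1.1)^1.5 = 1.127273^1.5 = 1.196861
Step 3: (Nd/1e16)^(-0.75) = (0.528)^(-0.75) = 1.614450
Step 4: Vbr = 60 * 1.196861 * 1.614450 = 115.9 V

115.9


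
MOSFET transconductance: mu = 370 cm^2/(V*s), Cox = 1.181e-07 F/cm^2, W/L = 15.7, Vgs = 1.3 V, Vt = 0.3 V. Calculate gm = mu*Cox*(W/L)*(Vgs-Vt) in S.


Step 1: Vov = Vgs - Vt = 1.3 - 0.3 = 1.0 V
Step 2: gm = mu * Cox * (W/L) * Vov
Step 3: gm = 370 * 1.181e-07 * 15.7 * 1.0 = 6.86e-04 S

6.86e-04


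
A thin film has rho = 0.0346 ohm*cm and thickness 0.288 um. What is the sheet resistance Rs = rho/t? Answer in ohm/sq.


Step 1: Convert thickness to cm: t = 0.288 um = 2.8800e-05 cm
Step 2: Rs = rho / t = 0.0346 / 2.8800e-05
Step 3: Rs = 1201.4 ohm/sq

1201.4


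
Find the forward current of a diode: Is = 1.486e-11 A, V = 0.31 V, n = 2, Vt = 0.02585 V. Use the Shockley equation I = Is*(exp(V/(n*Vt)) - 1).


Step 1: V/(n*Vt) = 0.31/(2*0.02585) = 5.9961
Step 2: exp(5.9961) = 4.0186e+02
Step 3: I = 1.486e-11 * (4.0186e+02 - 1) = 5.96e-09 A

5.96e-09


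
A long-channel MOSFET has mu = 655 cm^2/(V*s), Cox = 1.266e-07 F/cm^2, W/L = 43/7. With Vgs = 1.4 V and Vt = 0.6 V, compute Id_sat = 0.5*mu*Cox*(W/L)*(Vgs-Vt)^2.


Step 1: Overdrive voltage Vov = Vgs - Vt = 1.4 - 0.6 = 0.8 V
Step 2: W/L = 43/7 = 6.14286
Step 3: Id = 0.5 * 655 * 1.266e-07 * 6.14286 * 0.8^2
Step 4: Id = 1.63e-04 A

1.63e-04


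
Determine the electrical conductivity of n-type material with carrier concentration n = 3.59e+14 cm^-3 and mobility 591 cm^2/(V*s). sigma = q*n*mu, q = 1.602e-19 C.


Step 1: sigma = q * n * mu
Step 2: sigma = 1.602e-19 * 3.59e+14 * 591
Step 3: sigma = 3.399e-02 S/cm

3.399e-02


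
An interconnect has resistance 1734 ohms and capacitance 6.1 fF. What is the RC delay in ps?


Step 1: tau = R * C
Step 2: tau = 1734 * 6.1 fF = 1734 * 6.1e-15 F
Step 3: tau = 1.05774e-11 s = 10.5774 ps

10.5774


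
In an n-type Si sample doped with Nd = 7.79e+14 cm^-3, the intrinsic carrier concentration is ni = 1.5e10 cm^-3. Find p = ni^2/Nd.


Step 1: Since Nd >> ni, n ≈ Nd = 7.79e+14 cm^-3
Step 2: p = ni^2 / n = (1.5e10)^2 / 7.79e+14
Step 3: p = 2.25e20 / 7.79e+14 = 2.89e+05 cm^-3

2.89e+05


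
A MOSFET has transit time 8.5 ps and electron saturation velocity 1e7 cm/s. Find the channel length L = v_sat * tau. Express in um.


Step 1: tau in seconds = 8.5 ps * 1e-12 = 8.5000e-12 s
Step 2: L = v_sat * tau = 1e7 * 8.5000e-12 = 8.5000e-05 cm
Step 3: L in um = 8.5000e-05 * 1e4 = 0.85 um

0.85


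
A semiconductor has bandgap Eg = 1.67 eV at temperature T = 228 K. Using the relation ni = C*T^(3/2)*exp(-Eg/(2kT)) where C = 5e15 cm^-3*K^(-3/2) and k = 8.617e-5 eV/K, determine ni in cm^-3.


Step 1: Compute kT = 8.617e-5 * 228 = 0.01964676 eV
Step 2: Exponent = -Eg/(2kT) = -1.67/(2*0.01964676) = -42.50065
Step 3: T^(3/2) = 228^1.5 = 3442.72
Step 4: ni = 5e15 * 3442.72 * exp(-42.50065) = 6.00e+00 cm^-3

6.00e+00


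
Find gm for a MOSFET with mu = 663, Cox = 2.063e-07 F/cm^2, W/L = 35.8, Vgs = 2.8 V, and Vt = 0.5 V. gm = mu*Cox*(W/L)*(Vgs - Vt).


Step 1: Vov = Vgs - Vt = 2.8 - 0.5 = 2.3 V
Step 2: gm = mu * Cox * (W/L) * Vov
Step 3: gm = 663 * 2.063e-07 * 35.8 * 2.3 = 1.13e-02 S

1.13e-02


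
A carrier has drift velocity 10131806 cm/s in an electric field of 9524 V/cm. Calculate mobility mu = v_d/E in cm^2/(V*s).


Step 1: mu = v_d / E
Step 2: mu = 10131806 / 9524
Step 3: mu = 1063.82 cm^2/(V*s)

1063.82


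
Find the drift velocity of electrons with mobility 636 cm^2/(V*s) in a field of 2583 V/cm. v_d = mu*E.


Step 1: v_d = mu * E
Step 2: v_d = 636 * 2583 = 1642788
Step 3: v_d = 1.64e+06 cm/s

1.64e+06


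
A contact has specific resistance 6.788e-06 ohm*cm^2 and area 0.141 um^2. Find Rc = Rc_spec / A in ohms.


Step 1: Convert area to cm^2: 0.141 um^2 = 1.4100e-09 cm^2
Step 2: Rc = Rc_spec / A = 6.788e-06 / 1.4100e-09
Step 3: Rc = 4.81e+03 ohms

4.81e+03


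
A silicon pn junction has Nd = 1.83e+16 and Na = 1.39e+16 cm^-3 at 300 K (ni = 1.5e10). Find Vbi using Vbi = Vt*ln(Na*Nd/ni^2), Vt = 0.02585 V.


Step 1: Compute Na*Nd/ni^2 = 1.39e+16 * 1.83e+16 / (1.5e10)^2 = 1.1305e+12
Step 2: ln(1.1305e+12) = 27.7537
Step 3: Vbi = 0.02585 * 27.7537 = 0.717 V

0.717


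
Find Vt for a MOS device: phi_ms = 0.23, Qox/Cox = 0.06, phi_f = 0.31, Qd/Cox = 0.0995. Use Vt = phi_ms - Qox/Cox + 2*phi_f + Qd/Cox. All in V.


Step 1: Vt = phi_ms - Qox/Cox + 2*phi_f + Qd/Cox
Step 2: Vt = 0.23 - 0.06 + 2*0.31 + 0.0995
Step 3: Vt = 0.23 - 0.06 + 0.62 + 0.0995
Step 4: Vt = 0.8895 V

0.8895


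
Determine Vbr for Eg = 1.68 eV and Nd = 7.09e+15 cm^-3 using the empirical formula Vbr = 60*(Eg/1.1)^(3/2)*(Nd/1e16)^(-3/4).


Step 1: Eg/1.1 = 1.68/1.1 = 1.527273
Step 2: (Eg/1.1)^1.5 = 1.527273^1.5 = 1.887448
Step 3: (Nd/1e16)^(-0.75) = (0.709)^(-0.75) = 1.294242
Step 4: Vbr = 60 * 1.887448 * 1.294242 = 146.6 V

146.6


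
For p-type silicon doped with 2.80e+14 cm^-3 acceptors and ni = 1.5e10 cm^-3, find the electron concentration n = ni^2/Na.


Step 1: Majority hole concentration p ≈ Na = 2.80e+14 cm^-3
Step 2: n = ni^2 / Na = (1.5e10)^2 / 2.80e+14
Step 3: n = 8.04e+05 cm^-3

8.04e+05


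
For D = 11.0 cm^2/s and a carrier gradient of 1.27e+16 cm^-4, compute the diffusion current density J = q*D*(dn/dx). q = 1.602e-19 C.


Step 1: J = q * D * (dn/dx)
Step 2: J = 1.602e-19 * 11.0 * 1.27e+16
Step 3: J = 2.24e-02 A/cm^2

2.24e-02


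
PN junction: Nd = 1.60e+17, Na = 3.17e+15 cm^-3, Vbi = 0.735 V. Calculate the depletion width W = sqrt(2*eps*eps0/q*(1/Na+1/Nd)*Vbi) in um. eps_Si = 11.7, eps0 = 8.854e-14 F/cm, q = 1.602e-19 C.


Step 1: 1/Na + 1/Nd = 1/3.17e+15 + 1/1.60e+17 = 3.21707e-16
Step 2: 2*eps*eps0/q = 2*11.7*8.854e-14/1.602e-19 = 1.293281e+07
Step 3: W^2 = 1.293281e+07 * 3.21707e-16 * 0.735 = 3.05802e-09
Step 4: W = sqrt(3.05802e-09) = 5.530e-05 cm = 0.553 um

0.553


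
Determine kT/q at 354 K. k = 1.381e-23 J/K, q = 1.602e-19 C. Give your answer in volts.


Step 1: kT = 1.381e-23 * 354 = 4.88874e-21 J
Step 2: Vt = kT/q = 4.88874e-21 / 1.602e-19
Step 3: Vt = 0.03052 V

0.03052


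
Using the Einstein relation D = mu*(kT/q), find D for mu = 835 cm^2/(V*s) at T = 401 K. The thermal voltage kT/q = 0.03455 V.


Step 1: D = mu * (kT/q)
Step 2: D = 835 * 0.03455
Step 3: D = 28.85 cm^2/s

28.85


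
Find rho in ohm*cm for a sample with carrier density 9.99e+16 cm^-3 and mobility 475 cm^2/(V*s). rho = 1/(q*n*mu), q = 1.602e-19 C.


Step 1: sigma = q * n * mu = 1.602e-19 * 9.99e+16 * 475 = 7.60189e+00 S/cm
Step 2: rho = 1 / sigma = 1 / 7.60189e+00 = 0.1315 ohm*cm

0.1315


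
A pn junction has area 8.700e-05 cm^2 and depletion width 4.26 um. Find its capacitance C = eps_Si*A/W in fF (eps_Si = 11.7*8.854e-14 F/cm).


Step 1: eps_Si = 11.7 * 8.854e-14 = 1.035918e-12 F/cm
Step 2: W in cm = 4.26 * 1e-4 = 4.26e-04 cm
Step 3: C = 1.035918e-12 * 8.700e-05 / 4.26e-04 = 2.115607e-13 F
Step 4: C = 211.56 fF

211.56


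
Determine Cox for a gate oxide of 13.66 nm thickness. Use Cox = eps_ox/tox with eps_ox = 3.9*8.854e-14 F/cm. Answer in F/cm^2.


Step 1: eps_ox = 3.9 * 8.854e-14 = 3.45306e-13 F/cm
Step 2: tox in cm = 13.66 nm * 1e-7 = 1.3660e-06 cm
Step 3: Cox = 3.45306e-13 / 1.3660e-06 = 2.53e-07 F/cm^2

2.53e-07


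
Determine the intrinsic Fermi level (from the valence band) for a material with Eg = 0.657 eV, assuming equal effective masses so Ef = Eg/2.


Step 1: For an intrinsic semiconductor, the Fermi level sits at midgap.
Step 2: Ef = Eg / 2 = 0.657 / 2 = 0.3285 eV

0.3285


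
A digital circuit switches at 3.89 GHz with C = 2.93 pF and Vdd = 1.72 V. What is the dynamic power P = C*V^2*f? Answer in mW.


Step 1: V^2 = 1.72^2 = 2.9584 V^2
Step 2: P = C*V^2*f = 2.93e-12 F * 2.9584 * 3.89e9 Hz
Step 3: P = 3.371895568e-02 W
Step 4: P = 33.719 mW

33.719


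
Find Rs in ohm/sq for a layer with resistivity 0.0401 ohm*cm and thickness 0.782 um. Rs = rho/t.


Step 1: Convert thickness to cm: t = 0.782 um = 7.8200e-05 cm
Step 2: Rs = rho / t = 0.0401 / 7.8200e-05
Step 3: Rs = 512.8 ohm/sq

512.8


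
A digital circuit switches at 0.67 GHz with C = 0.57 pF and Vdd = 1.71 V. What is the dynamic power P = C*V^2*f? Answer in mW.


Step 1: V^2 = 1.71^2 = 2.9241 V^2
Step 2: P = C*V^2*f = 0.57e-12 F * 2.9241 * 0.67e9 Hz
Step 3: P = 1.11671379e-03 W
Step 4: P = 1.117 mW

1.117


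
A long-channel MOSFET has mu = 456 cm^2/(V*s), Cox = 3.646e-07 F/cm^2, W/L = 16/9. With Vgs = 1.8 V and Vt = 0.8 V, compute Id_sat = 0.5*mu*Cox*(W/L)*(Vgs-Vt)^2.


Step 1: Overdrive voltage Vov = Vgs - Vt = 1.8 - 0.8 = 1.0 V
Step 2: W/L = 16/9 = 1.77778
Step 3: Id = 0.5 * 456 * 3.646e-07 * 1.77778 * 1.0^2
Step 4: Id = 1.48e-04 A

1.48e-04


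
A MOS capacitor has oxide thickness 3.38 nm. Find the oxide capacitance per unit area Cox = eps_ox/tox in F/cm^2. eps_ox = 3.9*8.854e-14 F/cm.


Step 1: eps_ox = 3.9 * 8.854e-14 = 3.45306e-13 F/cm
Step 2: tox in cm = 3.38 nm * 1e-7 = 3.3800e-07 cm
Step 3: Cox = 3.45306e-13 / 3.3800e-07 = 1.02e-06 F/cm^2

1.02e-06


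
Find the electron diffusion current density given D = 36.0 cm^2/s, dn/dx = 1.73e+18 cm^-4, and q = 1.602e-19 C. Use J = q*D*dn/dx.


Step 1: J = q * D * (dn/dx)
Step 2: J = 1.602e-19 * 36.0 * 1.73e+18
Step 3: J = 9.98e+00 A/cm^2

9.98e+00


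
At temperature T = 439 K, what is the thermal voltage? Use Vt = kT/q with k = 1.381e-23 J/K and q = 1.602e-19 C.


Step 1: kT = 1.381e-23 * 439 = 6.06259e-21 J
Step 2: Vt = kT/q = 6.06259e-21 / 1.602e-19
Step 3: Vt = 0.03784 V

0.03784


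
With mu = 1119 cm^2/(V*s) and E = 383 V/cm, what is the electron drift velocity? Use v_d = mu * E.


Step 1: v_d = mu * E
Step 2: v_d = 1119 * 383 = 428577
Step 3: v_d = 4.29e+05 cm/s

4.29e+05


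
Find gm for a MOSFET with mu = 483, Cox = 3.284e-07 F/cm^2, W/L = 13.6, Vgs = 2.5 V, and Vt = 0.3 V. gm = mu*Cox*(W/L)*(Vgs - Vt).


Step 1: Vov = Vgs - Vt = 2.5 - 0.3 = 2.2 V
Step 2: gm = mu * Cox * (W/L) * Vov
Step 3: gm = 483 * 3.284e-07 * 13.6 * 2.2 = 4.75e-03 S

4.75e-03


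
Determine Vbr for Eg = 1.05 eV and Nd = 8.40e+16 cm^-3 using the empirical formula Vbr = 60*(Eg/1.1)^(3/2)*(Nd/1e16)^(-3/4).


Step 1: Eg/1.1 = 1.05/1.1 = 0.954545
Step 2: (Eg/1.1)^1.5 = 0.954545^1.5 = 0.932598
Step 3: (Nd/1e16)^(-0.75) = (8.4)^(-0.75) = 0.202670
Step 4: Vbr = 60 * 0.932598 * 0.202670 = 11.3 V

11.3


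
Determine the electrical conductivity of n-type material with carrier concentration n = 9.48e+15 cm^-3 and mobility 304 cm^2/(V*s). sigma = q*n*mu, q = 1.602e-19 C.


Step 1: sigma = q * n * mu
Step 2: sigma = 1.602e-19 * 9.48e+15 * 304
Step 3: sigma = 4.617e-01 S/cm

4.617e-01


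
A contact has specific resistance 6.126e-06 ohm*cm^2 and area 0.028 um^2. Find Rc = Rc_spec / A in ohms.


Step 1: Convert area to cm^2: 0.028 um^2 = 2.8000e-10 cm^2
Step 2: Rc = Rc_spec / A = 6.126e-06 / 2.8000e-10
Step 3: Rc = 2.19e+04 ohms

2.19e+04


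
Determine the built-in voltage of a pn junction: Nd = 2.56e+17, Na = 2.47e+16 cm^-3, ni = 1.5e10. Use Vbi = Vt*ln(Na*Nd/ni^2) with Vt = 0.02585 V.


Step 1: Compute Na*Nd/ni^2 = 2.47e+16 * 2.56e+17 / (1.5e10)^2 = 2.8103e+13
Step 2: ln(2.8103e+13) = 30.9669
Step 3: Vbi = 0.02585 * 30.9669 = 0.8 V

0.8


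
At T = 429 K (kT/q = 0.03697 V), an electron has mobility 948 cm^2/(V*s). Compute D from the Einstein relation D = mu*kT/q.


Step 1: D = mu * (kT/q)
Step 2: D = 948 * 0.03697
Step 3: D = 35.05 cm^2/s

35.05


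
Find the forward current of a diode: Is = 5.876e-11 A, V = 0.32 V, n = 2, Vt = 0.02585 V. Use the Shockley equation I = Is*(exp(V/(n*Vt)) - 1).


Step 1: V/(n*Vt) = 0.32/(2*0.02585) = 6.1896
Step 2: exp(6.1896) = 4.8765e+02
Step 3: I = 5.876e-11 * (4.8765e+02 - 1) = 2.86e-08 A

2.86e-08


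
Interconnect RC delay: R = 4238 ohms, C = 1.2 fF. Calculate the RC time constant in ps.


Step 1: tau = R * C
Step 2: tau = 4238 * 1.2 fF = 4238 * 1.2e-15 F
Step 3: tau = 5.0856e-12 s = 5.0856 ps

5.0856


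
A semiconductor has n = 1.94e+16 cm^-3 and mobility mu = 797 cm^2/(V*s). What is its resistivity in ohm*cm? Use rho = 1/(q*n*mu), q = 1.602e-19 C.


Step 1: sigma = q * n * mu = 1.602e-19 * 1.94e+16 * 797 = 2.47698e+00 S/cm
Step 2: rho = 1 / sigma = 1 / 2.47698e+00 = 0.4037 ohm*cm

0.4037


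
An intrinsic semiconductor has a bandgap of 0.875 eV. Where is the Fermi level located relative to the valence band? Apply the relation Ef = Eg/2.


Step 1: For an intrinsic semiconductor, the Fermi level sits at midgap.
Step 2: Ef = Eg / 2 = 0.875 / 2 = 0.4375 eV

0.4375


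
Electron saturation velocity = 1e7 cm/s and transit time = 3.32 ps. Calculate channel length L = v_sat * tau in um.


Step 1: tau in seconds = 3.32 ps * 1e-12 = 3.3200e-12 s
Step 2: L = v_sat * tau = 1e7 * 3.3200e-12 = 3.3200e-05 cm
Step 3: L in um = 3.3200e-05 * 1e4 = 0.332 um

0.332


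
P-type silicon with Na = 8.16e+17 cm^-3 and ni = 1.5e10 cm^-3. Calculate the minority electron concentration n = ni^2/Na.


Step 1: Majority hole concentration p ≈ Na = 8.16e+17 cm^-3
Step 2: n = ni^2 / Na = (1.5e10)^2 / 8.16e+17
Step 3: n = 2.76e+02 cm^-3

2.76e+02


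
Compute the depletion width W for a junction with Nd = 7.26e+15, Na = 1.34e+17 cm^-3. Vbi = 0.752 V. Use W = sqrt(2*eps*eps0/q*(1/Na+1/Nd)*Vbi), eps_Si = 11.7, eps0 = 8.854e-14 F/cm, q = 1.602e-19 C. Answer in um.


Step 1: 1/Na + 1/Nd = 1/1.34e+17 + 1/7.26e+15 = 1.45204e-16
Step 2: 2*eps*eps0/q = 2*11.7*8.854e-14/1.602e-19 = 1.293281e+07
Step 3: W^2 = 1.293281e+07 * 1.45204e-16 * 0.752 = 1.41218e-09
Step 4: W = sqrt(1.41218e-09) = 3.758e-05 cm = 0.3758 um

0.3758


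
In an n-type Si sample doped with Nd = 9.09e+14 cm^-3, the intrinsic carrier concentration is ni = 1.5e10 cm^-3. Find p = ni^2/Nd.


Step 1: Since Nd >> ni, n ≈ Nd = 9.09e+14 cm^-3
Step 2: p = ni^2 / n = (1.5e10)^2 / 9.09e+14
Step 3: p = 2.25e20 / 9.09e+14 = 2.48e+05 cm^-3

2.48e+05


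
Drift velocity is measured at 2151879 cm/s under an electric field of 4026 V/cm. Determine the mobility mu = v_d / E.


Step 1: mu = v_d / E
Step 2: mu = 2151879 / 4026
Step 3: mu = 534.5 cm^2/(V*s)

534.5


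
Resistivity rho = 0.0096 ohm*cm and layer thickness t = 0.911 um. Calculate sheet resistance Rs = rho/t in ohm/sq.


Step 1: Convert thickness to cm: t = 0.911 um = 9.1100e-05 cm
Step 2: Rs = rho / t = 0.0096 / 9.1100e-05
Step 3: Rs = 105.4 ohm/sq

105.4


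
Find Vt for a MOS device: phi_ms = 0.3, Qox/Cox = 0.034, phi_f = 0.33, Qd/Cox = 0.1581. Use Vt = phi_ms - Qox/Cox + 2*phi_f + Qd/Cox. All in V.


Step 1: Vt = phi_ms - Qox/Cox + 2*phi_f + Qd/Cox
Step 2: Vt = 0.3 - 0.034 + 2*0.33 + 0.1581
Step 3: Vt = 0.3 - 0.034 + 0.66 + 0.1581
Step 4: Vt = 1.0841 V

1.0841


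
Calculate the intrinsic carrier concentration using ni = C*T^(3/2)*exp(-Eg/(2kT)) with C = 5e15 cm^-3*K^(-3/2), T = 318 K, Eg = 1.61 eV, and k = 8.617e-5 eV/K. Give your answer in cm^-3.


Step 1: Compute kT = 8.617e-5 * 318 = 0.02740206 eV
Step 2: Exponent = -Eg/(2kT) = -1.61/(2*0.02740206) = -29.37735
Step 3: T^(3/2) = 318^1.5 = 5670.75
Step 4: ni = 5e15 * 5670.75 * exp(-29.37735) = 4.95e+06 cm^-3

4.95e+06


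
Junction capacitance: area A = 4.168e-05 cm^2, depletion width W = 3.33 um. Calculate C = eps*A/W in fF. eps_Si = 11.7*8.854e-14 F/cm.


Step 1: eps_Si = 11.7 * 8.854e-14 = 1.035918e-12 F/cm
Step 2: W in cm = 3.33 * 1e-4 = 3.33e-04 cm
Step 3: C = 1.035918e-12 * 4.168e-05 / 3.33e-04 = 1.296608e-13 F
Step 4: C = 129.66 fF

129.66


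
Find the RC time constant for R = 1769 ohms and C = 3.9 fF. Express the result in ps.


Step 1: tau = R * C
Step 2: tau = 1769 * 3.9 fF = 1769 * 3.9e-15 F
Step 3: tau = 6.8991e-12 s = 6.8991 ps

6.8991


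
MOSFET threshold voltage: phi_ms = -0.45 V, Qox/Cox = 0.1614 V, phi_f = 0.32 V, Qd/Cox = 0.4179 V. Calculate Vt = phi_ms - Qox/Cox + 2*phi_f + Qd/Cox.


Step 1: Vt = phi_ms - Qox/Cox + 2*phi_f + Qd/Cox
Step 2: Vt = -0.45 - 0.1614 + 2*0.32 + 0.4179
Step 3: Vt = -0.45 - 0.1614 + 0.64 + 0.4179
Step 4: Vt = 0.4465 V

0.4465


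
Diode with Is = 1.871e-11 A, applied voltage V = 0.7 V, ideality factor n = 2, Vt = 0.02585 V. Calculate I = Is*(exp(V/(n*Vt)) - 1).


Step 1: V/(n*Vt) = 0.7/(2*0.02585) = 13.5397
Step 2: exp(13.5397) = 7.5896e+05
Step 3: I = 1.871e-11 * (7.5896e+05 - 1) = 1.42e-05 A

1.42e-05


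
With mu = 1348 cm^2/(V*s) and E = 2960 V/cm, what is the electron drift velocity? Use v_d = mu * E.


Step 1: v_d = mu * E
Step 2: v_d = 1348 * 2960 = 3990080
Step 3: v_d = 3.99e+06 cm/s

3.99e+06


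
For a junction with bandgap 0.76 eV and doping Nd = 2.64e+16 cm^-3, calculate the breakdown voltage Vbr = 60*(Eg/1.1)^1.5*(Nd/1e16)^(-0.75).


Step 1: Eg/1.1 = 0.76/1.1 = 0.690909
Step 2: (Eg/1.1)^1.5 = 0.690909^1.5 = 0.574290
Step 3: (Nd/1e16)^(-0.75) = (2.64)^(-0.75) = 0.482833
Step 4: Vbr = 60 * 0.574290 * 0.482833 = 16.6 V

16.6


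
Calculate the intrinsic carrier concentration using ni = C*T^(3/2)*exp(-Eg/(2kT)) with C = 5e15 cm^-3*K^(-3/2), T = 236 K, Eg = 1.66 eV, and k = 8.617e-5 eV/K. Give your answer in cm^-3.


Step 1: Compute kT = 8.617e-5 * 236 = 0.02033612 eV
Step 2: Exponent = -Eg/(2kT) = -1.66/(2*0.02033612) = -40.81408
Step 3: T^(3/2) = 236^1.5 = 3625.50
Step 4: ni = 5e15 * 3625.50 * exp(-40.81408) = 3.41e+01 cm^-3

3.41e+01


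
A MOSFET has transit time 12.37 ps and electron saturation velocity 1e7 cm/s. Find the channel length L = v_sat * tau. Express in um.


Step 1: tau in seconds = 12.37 ps * 1e-12 = 1.2370e-11 s
Step 2: L = v_sat * tau = 1e7 * 1.2370e-11 = 1.2370e-04 cm
Step 3: L in um = 1.2370e-04 * 1e4 = 1.237 um

1.237


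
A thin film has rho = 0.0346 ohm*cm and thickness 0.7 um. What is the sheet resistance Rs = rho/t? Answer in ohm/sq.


Step 1: Convert thickness to cm: t = 0.7 um = 7.0000e-05 cm
Step 2: Rs = rho / t = 0.0346 / 7.0000e-05
Step 3: Rs = 494.3 ohm/sq

494.3


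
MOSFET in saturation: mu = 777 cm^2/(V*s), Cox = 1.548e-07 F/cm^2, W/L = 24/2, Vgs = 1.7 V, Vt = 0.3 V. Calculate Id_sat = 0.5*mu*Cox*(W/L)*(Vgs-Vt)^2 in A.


Step 1: Overdrive voltage Vov = Vgs - Vt = 1.7 - 0.3 = 1.4 V
Step 2: W/L = 24/2 = 12
Step 3: Id = 0.5 * 777 * 1.548e-07 * 12 * 1.4^2
Step 4: Id = 1.41e-03 A

1.41e-03


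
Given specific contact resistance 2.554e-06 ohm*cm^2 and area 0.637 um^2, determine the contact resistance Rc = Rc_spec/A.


Step 1: Convert area to cm^2: 0.637 um^2 = 6.3700e-09 cm^2
Step 2: Rc = Rc_spec / A = 2.554e-06 / 6.3700e-09
Step 3: Rc = 4.01e+02 ohms

4.01e+02


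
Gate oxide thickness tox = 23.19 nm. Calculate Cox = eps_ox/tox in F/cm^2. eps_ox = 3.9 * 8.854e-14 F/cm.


Step 1: eps_ox = 3.9 * 8.854e-14 = 3.45306e-13 F/cm
Step 2: tox in cm = 23.19 nm * 1e-7 = 2.3190e-06 cm
Step 3: Cox = 3.45306e-13 / 2.3190e-06 = 1.49e-07 F/cm^2

1.49e-07


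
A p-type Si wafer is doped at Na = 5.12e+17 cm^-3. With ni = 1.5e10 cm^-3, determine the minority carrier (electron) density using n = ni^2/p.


Step 1: Majority hole concentration p ≈ Na = 5.12e+17 cm^-3
Step 2: n = ni^2 / Na = (1.5e10)^2 / 5.12e+17
Step 3: n = 4.39e+02 cm^-3

4.39e+02


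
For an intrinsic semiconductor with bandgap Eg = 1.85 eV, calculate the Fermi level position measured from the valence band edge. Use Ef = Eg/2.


Step 1: For an intrinsic semiconductor, the Fermi level sits at midgap.
Step 2: Ef = Eg / 2 = 1.85 / 2 = 0.925 eV

0.925


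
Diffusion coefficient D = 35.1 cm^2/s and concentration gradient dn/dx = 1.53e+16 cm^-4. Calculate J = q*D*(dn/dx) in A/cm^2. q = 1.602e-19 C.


Step 1: J = q * D * (dn/dx)
Step 2: J = 1.602e-19 * 35.1 * 1.53e+16
Step 3: J = 8.60e-02 A/cm^2

8.60e-02


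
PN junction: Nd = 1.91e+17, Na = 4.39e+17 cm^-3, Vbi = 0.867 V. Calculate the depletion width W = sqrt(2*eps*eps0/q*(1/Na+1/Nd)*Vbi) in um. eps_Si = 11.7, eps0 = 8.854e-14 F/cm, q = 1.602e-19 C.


Step 1: 1/Na + 1/Nd = 1/4.39e+17 + 1/1.91e+17 = 7.51351e-18
Step 2: 2*eps*eps0/q = 2*11.7*8.854e-14/1.602e-19 = 1.293281e+07
Step 3: W^2 = 1.293281e+07 * 7.51351e-18 * 0.867 = 8.42471e-11
Step 4: W = sqrt(8.42471e-11) = 9.179e-06 cm = 0.09179 um

0.09179


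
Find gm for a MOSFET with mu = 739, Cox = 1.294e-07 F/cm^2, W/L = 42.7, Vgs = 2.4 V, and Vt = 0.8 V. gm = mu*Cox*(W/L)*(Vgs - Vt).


Step 1: Vov = Vgs - Vt = 2.4 - 0.8 = 1.6 V
Step 2: gm = mu * Cox * (W/L) * Vov
Step 3: gm = 739 * 1.294e-07 * 42.7 * 1.6 = 6.53e-03 S

6.53e-03


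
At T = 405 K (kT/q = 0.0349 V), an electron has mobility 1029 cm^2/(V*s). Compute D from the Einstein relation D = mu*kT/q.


Step 1: D = mu * (kT/q)
Step 2: D = 1029 * 0.0349
Step 3: D = 35.91 cm^2/s

35.91


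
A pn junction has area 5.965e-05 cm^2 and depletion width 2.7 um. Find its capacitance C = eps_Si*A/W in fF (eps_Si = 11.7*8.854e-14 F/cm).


Step 1: eps_Si = 11.7 * 8.854e-14 = 1.035918e-12 F/cm
Step 2: W in cm = 2.7 * 1e-4 = 2.70e-04 cm
Step 3: C = 1.035918e-12 * 5.965e-05 / 2.70e-04 = 2.288611e-13 F
Step 4: C = 228.86 fF

228.86


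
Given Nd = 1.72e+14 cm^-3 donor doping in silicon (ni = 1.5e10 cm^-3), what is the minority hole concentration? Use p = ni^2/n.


Step 1: Since Nd >> ni, n ≈ Nd = 1.72e+14 cm^-3
Step 2: p = ni^2 / n = (1.5e10)^2 / 1.72e+14
Step 3: p = 2.25e20 / 1.72e+14 = 1.31e+06 cm^-3

1.31e+06


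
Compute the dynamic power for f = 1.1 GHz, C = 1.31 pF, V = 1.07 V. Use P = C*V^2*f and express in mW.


Step 1: V^2 = 1.07^2 = 1.1449 V^2
Step 2: P = C*V^2*f = 1.31e-12 F * 1.1449 * 1.1e9 Hz
Step 3: P = 1.6498009e-03 W
Step 4: P = 1.65 mW

1.65


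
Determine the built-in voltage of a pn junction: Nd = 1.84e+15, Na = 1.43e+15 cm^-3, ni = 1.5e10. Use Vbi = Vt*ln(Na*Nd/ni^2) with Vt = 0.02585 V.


Step 1: Compute Na*Nd/ni^2 = 1.43e+15 * 1.84e+15 / (1.5e10)^2 = 1.1694e+10
Step 2: ln(1.1694e+10) = 23.1823
Step 3: Vbi = 0.02585 * 23.1823 = 0.599 V

0.599


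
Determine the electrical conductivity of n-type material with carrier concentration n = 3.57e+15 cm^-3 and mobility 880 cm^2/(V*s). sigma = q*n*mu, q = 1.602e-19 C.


Step 1: sigma = q * n * mu
Step 2: sigma = 1.602e-19 * 3.57e+15 * 880
Step 3: sigma = 5.033e-01 S/cm

5.033e-01
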